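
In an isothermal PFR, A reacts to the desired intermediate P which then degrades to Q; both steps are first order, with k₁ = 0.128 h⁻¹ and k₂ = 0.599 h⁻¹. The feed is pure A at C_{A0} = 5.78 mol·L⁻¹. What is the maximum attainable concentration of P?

Evaluating C_P at τ_opt = ln(k₂/k₁)/(k₂−k₁) gives C_{P,max}/C_{A0} = (k₁/k₂)^[k₂/(k₂−k₁)].
= (0.128/0.599)^(0.599/(0.599−0.128)) = (0.2137)^(1.272) = 0.1405.
C_{P,max} = 0.1405×5.78 = 0.812 mol·L⁻¹.

0.812 mol·L⁻¹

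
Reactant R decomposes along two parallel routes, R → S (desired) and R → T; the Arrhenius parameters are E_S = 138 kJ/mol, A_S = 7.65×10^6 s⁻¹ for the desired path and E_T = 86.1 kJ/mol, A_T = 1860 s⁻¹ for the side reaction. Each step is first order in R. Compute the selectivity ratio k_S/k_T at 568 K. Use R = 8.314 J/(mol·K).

0.0694

k_S/k_T = (A_S/A_T)·exp[−(E_S−E_T)/(RT)] = (A_S/A_T)·exp[(E_T−E_S)/(RT)].
(E_T−E_S)/(RT) = (86.1−138)×10³/(8.314×568) = -51900/4722 = -10.99.
k_S/k_T = (7.65×10^6/1860)·exp(-10.99) = 4113 × 1.686×10^-5 = 0.0694.
Since E_S > E_T, raising the temperature improves selectivity toward S.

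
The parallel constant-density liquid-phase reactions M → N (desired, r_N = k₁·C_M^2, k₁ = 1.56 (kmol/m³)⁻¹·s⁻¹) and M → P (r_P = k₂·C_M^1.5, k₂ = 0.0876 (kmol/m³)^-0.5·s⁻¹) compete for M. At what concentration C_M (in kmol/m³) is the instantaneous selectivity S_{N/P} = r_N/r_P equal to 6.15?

0.119 kmol/m³

S_{N/P} = (k₁/k₂)·C_M^0.5 ⇒ C_M = (S·k₂/k₁)^(2).
= (6.15×0.0876/1.56)^(2) = (0.3453)^(2) = 0.119 kmol/m³.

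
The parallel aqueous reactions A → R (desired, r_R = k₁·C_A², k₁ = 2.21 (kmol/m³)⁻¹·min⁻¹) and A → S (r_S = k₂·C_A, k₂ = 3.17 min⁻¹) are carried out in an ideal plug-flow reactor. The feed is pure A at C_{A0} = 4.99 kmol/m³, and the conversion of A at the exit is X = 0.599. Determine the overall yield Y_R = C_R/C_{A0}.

0.419

C_A = C_{A0}(1−X) = 2.001 kmol/m³.
Along a PFR/batch, dC_S/dC_A = −r_S/(r_R+r_S) = −k₂/(k₂+k₁·C_A).
Integrating from C_{A0} to C_A: C_S = (3.17/2.21)·ln[(3.17+2.21·4.99)/(3.17+2.21·2.00)] = 1.434·ln(14.20/7.592) = 0.8979 kmol/m³.
Then C_R = (C_{A0}−C_A) − C_S = 2.989 − 0.8979 = 2.091 kmol/m³.
Y_R = C_R/C_{A0} = 2.091/4.99 = 0.419.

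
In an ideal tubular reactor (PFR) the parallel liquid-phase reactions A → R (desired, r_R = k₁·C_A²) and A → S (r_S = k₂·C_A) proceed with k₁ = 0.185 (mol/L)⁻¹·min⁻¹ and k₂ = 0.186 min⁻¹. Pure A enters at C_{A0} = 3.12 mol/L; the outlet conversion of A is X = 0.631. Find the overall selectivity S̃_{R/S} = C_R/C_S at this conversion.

C_A = C_{A0}(1−X) = 1.151 mol/L.
Along a PFR/batch, dC_S/dC_A = −r_S/(r_R+r_S) = −k₂/(k₂+k₁·C_A).
Integrating from C_{A0} to C_A: C_S = (0.186/0.185)·ln[(0.186+0.185·3.12)/(0.186+0.185·1.15)] = 1.005·ln(0.7632/0.3990) = 0.6521 mol/L.
Then C_R = (C_{A0}−C_A) − C_S = 1.969 − 0.6521 = 1.317 mol/L.
S̃_{R/S} = C_R/C_S = 1.317/0.6521 = 2.02.

2.02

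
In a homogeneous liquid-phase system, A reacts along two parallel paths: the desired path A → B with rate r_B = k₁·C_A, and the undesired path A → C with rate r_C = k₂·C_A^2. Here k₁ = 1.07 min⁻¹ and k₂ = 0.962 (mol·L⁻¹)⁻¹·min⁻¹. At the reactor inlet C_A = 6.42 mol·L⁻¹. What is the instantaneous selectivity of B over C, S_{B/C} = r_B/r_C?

S_{B/C} = r_B/r_C = (k₁·C_A)/(k₂·C_A^2) = (k₁/k₂)·C_A⁻¹.
= (1.07×6.420) / (0.962×6.420^2) = 6.869/39.65 = 0.173.
The undesired path is higher order in A, so low C_A (CSTR or dilute feed) favours B.

0.173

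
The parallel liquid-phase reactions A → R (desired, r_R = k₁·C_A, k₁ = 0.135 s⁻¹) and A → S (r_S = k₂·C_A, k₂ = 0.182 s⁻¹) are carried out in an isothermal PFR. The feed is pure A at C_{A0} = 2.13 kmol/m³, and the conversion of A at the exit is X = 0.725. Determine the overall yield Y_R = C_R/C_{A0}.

0.309

C_A = C_{A0}(1−X) = 0.5857 kmol/m³.
Both paths are first order in A, so the instantaneous fraction to R is constant: dC_R/d(−C_A) = k₁/(k₁+k₂) = 0.4259.
C_R = 0.4259·(C_{A0}−C_A) = 0.4259×1.544 = 0.658 kmol/m³.
Y_R = C_R/C_{A0} = 0.6576/2.13 = 0.309.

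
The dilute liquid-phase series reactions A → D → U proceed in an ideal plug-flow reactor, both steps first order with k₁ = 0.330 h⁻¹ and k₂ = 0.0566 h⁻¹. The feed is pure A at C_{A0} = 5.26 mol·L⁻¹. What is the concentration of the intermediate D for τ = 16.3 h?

2.49 mol·L⁻¹

The intermediate concentration in a first-order A→B→C sequence is C_D = k₁C_{A0}(e^(−k₁τ) − e^(−k₂τ))/(k₂−k₁).
e^(−k₁τ) = e^(−0.330×16.3) = e^(−5.379) = 0.004612; e^(−k₂τ) = e^(−0.9226) = 0.3975.
C_D = 0.330×5.26/(0.0566−0.330) × (0.004612−0.3975) = (-6.349)×(-0.3929) = 2.494 mol·L⁻¹.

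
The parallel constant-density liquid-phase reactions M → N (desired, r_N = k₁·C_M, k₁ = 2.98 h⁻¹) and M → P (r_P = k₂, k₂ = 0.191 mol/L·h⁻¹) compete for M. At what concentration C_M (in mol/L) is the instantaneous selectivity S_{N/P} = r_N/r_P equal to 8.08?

0.518 mol/L

S_{N/P} = (k₁/k₂)·C_M ⇒ C_M = S·k₂/k₁.
= 8.08×0.191/2.98 = 0.518 mol/L.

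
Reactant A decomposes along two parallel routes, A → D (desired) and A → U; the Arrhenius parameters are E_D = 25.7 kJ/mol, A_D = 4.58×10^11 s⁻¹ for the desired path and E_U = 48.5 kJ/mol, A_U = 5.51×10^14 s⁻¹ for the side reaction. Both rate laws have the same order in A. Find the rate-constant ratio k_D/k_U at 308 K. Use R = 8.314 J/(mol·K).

With equal orders, S_{D/U} = k_D/k_U = (A_D/A_U)·exp[(E_U−E_D)/(RT)].
(E_U−E_D)/(RT) = (48.5−25.7)×10³/(8.314×308) = 22800/2561 = 8.904.
k_D/k_U = (4.58×10^11/5.51×10^14)·exp(8.904) = 8.312×10^-4 × 7360 = 6.12.
Since E_D < E_U, lowering the temperature improves selectivity toward D.

6.12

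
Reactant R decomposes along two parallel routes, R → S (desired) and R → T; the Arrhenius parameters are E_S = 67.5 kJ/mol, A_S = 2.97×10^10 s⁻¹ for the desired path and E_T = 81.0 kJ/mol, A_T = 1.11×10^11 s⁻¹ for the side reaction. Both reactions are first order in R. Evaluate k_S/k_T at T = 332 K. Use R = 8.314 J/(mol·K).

35.6

With equal orders, S_{S/T} = k_S/k_T = (A_S/A_T)·exp[(E_T−E_S)/(RT)].
(E_T−E_S)/(RT) = (81.0−67.5)×10³/(8.314×332) = 13500/2760 = 4.891.
k_S/k_T = (2.97×10^10/1.11×10^11)·exp(4.891) = 0.2676 × 133.1 = 35.6.
Since E_S < E_T, lowering the temperature improves selectivity toward S.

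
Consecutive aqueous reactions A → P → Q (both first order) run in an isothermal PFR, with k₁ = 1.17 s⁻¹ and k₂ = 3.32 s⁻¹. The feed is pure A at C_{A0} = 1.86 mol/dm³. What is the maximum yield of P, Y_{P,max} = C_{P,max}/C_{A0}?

0.200

For a first-order series the maximum intermediate yield is C_{P,max}/C_{A0} = (k₁/k₂)^[k₂/(k₂−k₁)].
= (1.17/3.32)^(3.32/(3.32−1.17)) = (0.3524)^(1.544) = 0.1998.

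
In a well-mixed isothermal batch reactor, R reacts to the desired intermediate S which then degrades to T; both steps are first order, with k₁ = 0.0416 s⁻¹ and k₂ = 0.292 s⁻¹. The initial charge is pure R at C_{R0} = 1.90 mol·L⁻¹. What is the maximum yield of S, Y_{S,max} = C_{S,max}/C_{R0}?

Evaluating C_S at t_opt = ln(k₂/k₁)/(k₂−k₁) gives C_{S,max}/C_{R0} = (k₁/k₂)^[k₂/(k₂−k₁)].
= (0.0416/0.292)^(0.292/(0.292−0.0416)) = (0.1425)^(1.166) = 0.1031.

0.103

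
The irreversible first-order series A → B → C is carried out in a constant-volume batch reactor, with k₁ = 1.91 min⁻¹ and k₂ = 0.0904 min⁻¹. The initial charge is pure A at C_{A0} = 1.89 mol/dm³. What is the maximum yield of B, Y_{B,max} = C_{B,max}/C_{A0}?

0.859

Evaluating C_B at t_opt = ln(k₂/k₁)/(k₂−k₁) gives C_{B,max}/C_{A0} = (k₁/k₂)^[k₂/(k₂−k₁)].
= (1.91/0.0904)^(0.0904/(0.0904−1.91)) = (21.13)^(-0.04968) = 0.8594.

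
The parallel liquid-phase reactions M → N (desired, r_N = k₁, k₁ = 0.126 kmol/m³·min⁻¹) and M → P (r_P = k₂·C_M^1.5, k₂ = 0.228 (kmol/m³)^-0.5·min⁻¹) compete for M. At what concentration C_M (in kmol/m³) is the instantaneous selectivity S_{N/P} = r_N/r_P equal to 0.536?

1.02 kmol/m³

S_{N/P} = (k₁/k₂)·C_M^-1.5 ⇒ C_M = (S·k₂/k₁)^(1/(-1.5)).
= (0.536×0.228/0.126)^(-0.6667) = (0.9699)^(-0.6667) = 1.02 kmol/m³.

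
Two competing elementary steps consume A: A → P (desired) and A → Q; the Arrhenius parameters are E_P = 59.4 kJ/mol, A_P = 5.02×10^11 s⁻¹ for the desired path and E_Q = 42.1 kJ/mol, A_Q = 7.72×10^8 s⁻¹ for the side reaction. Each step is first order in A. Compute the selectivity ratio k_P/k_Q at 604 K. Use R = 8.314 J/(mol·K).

With equal orders, S_{P/Q} = k_P/k_Q = (A_P/A_Q)·exp[(E_Q−E_P)/(RT)].
(E_Q−E_P)/(RT) = (42.1−59.4)×10³/(8.314×604) = -17300/5022 = -3.445.
k_P/k_Q = (5.02×10^11/7.72×10^8)·exp(-3.445) = 650.3 × 0.03190 = 20.7.

20.7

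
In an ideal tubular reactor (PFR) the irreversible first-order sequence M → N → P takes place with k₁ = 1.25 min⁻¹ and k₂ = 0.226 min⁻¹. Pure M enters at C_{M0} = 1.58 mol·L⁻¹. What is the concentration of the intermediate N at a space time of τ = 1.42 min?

1.07 mol·L⁻¹

The intermediate concentration in a first-order A→B→C sequence is C_N = k₁C_{M0}(e^(−k₁τ) − e^(−k₂τ))/(k₂−k₁).
e^(−k₁τ) = e^(−1.25×1.42) = e^(−1.775) = 0.1695; e^(−k₂τ) = e^(−0.3209) = 0.7255.
C_N = 1.25×1.58/(0.226−1.25) × (0.1695−0.7255) = (-1.929)×(-0.5560) = 1.072 mol·L⁻¹.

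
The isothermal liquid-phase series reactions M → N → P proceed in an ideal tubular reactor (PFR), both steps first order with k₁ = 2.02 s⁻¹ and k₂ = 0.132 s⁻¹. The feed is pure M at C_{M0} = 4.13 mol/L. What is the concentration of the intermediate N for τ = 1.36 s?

3.41 mol/L

Solving the coupled first-order balances gives C_N(τ) = [k₁/(k₂−k₁)]·C_{M0}·(e^(−k₁τ) − e^(−k₂τ)).
e^(−k₁τ) = e^(−2.02×1.36) = e^(−2.747) = 0.06411; e^(−k₂τ) = e^(−0.1795) = 0.8357.
C_N = 2.02×4.13/(0.132−2.02) × (0.06411−0.8357) = (-4.419)×(-0.7716) = 3.409 mol/L.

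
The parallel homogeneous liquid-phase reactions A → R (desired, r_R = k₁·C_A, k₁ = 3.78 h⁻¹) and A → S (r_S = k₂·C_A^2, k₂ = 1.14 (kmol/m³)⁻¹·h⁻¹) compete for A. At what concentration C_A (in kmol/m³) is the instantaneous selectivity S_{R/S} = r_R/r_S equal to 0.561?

5.91 kmol/m³

S_{R/S} = (k₁/k₂)·C_A⁻¹ ⇒ C_A = (S·k₂/k₁)^(-1).
= (0.561×1.14/3.78)^(-1) = (0.1692)^(-1) = 5.91 kmol/m³.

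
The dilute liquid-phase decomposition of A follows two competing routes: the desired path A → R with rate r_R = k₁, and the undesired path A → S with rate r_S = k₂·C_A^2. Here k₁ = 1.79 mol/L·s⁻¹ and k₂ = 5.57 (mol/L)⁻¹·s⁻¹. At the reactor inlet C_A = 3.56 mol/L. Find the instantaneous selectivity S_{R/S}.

S_{R/S} = r_R/r_S = (k₁)/(k₂·C_A^2) = (k₁/k₂)·C_A^-2.
= (1.79) / (5.57×3.560^2) = 1.790/70.59 = 0.0254.
The undesired path is higher order in A, so low C_A (CSTR or dilute feed) favours R.

0.0254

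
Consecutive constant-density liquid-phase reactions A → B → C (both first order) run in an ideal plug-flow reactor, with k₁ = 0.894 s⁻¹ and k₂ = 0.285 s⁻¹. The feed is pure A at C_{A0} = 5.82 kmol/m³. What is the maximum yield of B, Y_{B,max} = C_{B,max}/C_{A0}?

0.586

At the optimum, C_{B,max}/C_{A0} = (k₁/k₂)^[k₂/(k₂−k₁)].
= (0.894/0.285)^(0.285/(0.285−0.894)) = (3.137)^(-0.4680) = 0.5857.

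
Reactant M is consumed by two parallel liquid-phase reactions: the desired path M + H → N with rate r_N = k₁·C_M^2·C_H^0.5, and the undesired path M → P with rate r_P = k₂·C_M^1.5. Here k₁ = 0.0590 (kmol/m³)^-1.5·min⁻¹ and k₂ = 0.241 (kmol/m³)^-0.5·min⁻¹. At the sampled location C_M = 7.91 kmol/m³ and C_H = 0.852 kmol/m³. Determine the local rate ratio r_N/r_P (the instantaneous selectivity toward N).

S_{N/P} = r_N/r_P = (k₁·C_M^2·C_H^0.5)/(k₂·C_M^1.5) = (k₁/k₂)·C_M^0.5·C_H^0.5.
= (0.0590×7.910^2×0.8520^0.5) / (0.241×7.910^1.5) = 3.407/5.361 = 0.636.
Since the desired path is higher order in M, keeping C_M high (PFR or concentrated feed) favours N.

0.636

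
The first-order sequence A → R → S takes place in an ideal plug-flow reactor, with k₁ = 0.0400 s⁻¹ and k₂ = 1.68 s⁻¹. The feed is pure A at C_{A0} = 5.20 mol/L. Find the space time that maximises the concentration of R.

2.28 s

Setting dC_R/dτ = 0 gives τ_opt = ln(k₂/k₁)/(k₂−k₁).
= ln(1.68/0.0400)/(1.68−0.0400) = ln(42.00)/1.640 = 3.738/1.640 = 2.28 s.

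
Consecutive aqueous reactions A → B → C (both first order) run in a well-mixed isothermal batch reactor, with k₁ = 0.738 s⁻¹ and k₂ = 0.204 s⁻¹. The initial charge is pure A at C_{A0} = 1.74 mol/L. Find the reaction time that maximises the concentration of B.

2.41 s

For first-order series the maximum of C_B occurs at t_opt = ln(k₂/k₁)/(k₂−k₁).
= ln(0.204/0.738)/(0.204−0.738) = ln(0.2764)/-0.5340 = -1.286/-0.5340 = 2.41 s.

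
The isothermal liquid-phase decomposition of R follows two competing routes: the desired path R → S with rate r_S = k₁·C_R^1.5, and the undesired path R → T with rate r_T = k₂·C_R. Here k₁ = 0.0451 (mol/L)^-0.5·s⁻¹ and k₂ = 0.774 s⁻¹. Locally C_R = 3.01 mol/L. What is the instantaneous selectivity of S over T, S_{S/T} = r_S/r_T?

S_{S/T} = r_S/r_T = (k₁·C_R^1.5)/(k₂·C_R) = (k₁/k₂)·C_R^0.5.
= (0.0451×3.010^1.5) / (0.774×3.010) = 0.2355/2.330 = 0.101.

0.101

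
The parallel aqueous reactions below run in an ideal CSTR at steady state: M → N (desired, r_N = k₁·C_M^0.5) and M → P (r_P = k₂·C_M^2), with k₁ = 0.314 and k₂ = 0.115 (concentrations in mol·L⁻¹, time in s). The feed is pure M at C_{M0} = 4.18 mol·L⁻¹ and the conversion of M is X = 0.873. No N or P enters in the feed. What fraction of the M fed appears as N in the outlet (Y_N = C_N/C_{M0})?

Exit C_M = C_{M0}(1−X) = 4.18×0.127 = 0.5309 mol·L⁻¹.
Rates in a CSTR are evaluated at the outlet concentration: r_N = 0.314×0.5309^0.5 = 0.2288, r_P = 0.115×0.5309^2 = 0.03241.
Fraction of consumed M going to N: r_N/(r_N+r_P) = 0.8759.
C_N = 0.8759·C_{M0}·X = 0.8759×4.18×0.873 = 3.20 mol·L⁻¹; Y_N = C_N/C_{M0} = 0.765.

0.765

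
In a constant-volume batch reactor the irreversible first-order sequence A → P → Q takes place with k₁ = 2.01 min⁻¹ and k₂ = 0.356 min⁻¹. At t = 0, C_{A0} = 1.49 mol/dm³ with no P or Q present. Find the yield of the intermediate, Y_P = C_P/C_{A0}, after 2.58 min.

For first-order series with pure A initially, C_P(t) = k₁C_{A0}/(k₂−k₁)·(e^(−k₁t) − e^(−k₂t)).
e^(−k₁t) = e^(−2.01×2.58) = e^(−5.186) = 0.005595; e^(−k₂t) = e^(−0.9185) = 0.3991.
C_P = 2.01×1.49/(0.356−2.01) × (0.005595−0.3991) = (-1.811)×(-0.3935) = 0.7126 mol/dm³.
Y_P = C_P/C_{A0} = 0.7126/1.49 = 0.478.

0.478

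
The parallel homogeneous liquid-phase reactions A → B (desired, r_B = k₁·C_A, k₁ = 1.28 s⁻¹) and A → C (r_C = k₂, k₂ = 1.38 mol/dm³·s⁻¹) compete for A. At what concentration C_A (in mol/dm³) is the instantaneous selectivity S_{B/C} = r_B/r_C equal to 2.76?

2.98 mol/dm³

S_{B/C} = (k₁/k₂)·C_A ⇒ C_A = S·k₂/k₁.
= 2.76×1.38/1.28 = 2.98 mol/dm³.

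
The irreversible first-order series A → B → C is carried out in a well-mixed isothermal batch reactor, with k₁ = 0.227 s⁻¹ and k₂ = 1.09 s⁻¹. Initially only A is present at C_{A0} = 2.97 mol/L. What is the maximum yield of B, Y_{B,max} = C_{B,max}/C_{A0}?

0.138

Evaluating C_B at t_opt = ln(k₂/k₁)/(k₂−k₁) gives C_{B,max}/C_{A0} = (k₁/k₂)^[k₂/(k₂−k₁)].
= (0.227/1.09)^(1.09/(1.09−0.227)) = (0.2083)^(1.263) = 0.1378.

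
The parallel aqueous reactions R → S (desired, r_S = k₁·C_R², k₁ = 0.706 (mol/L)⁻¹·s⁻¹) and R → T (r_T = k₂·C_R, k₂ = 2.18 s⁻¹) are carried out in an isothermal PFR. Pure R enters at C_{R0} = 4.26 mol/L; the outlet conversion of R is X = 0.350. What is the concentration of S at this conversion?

C_R = C_{R0}(1−X) = 2.769 mol/L.
Along a PFR/batch, dC_T/dC_R = −r_T/(r_S+r_T) = −k₂/(k₂+k₁·C_R).
Integrating from C_{R0} to C_R: C_T = (2.18/0.706)·ln[(2.18+0.706·4.26)/(2.18+0.706·2.77)] = 3.088·ln(5.188/4.135) = 0.7003 mol/L.
Then C_S = (C_{R0}−C_R) − C_T = 1.491 − 0.7003 = 0.7907 mol/L.

0.791 mol/L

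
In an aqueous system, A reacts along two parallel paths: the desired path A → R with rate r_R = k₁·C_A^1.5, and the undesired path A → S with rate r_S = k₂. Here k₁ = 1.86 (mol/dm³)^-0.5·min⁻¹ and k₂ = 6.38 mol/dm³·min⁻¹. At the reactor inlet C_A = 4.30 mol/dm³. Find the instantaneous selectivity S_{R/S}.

2.60

S_{R/S} = r_R/r_S = (k₁·C_A^1.5)/(k₂) = (k₁/k₂)·C_A^1.5.
= (1.86×4.300^1.5) / (6.38) = 16.59/6.380 = 2.60.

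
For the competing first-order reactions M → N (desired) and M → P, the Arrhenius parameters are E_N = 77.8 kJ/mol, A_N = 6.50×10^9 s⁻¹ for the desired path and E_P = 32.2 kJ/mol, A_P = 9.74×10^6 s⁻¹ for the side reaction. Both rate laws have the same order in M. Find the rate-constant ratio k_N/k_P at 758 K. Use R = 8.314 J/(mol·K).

0.481

Since both paths have the same order in M, the concentration cancels and S_{N/P} = k_N/k_P = (A_N/A_P)·exp[(E_P−E_N)/(RT)].
(E_P−E_N)/(RT) = (32.2−77.8)×10³/(8.314×758) = -45600/6302 = -7.236.
k_N/k_P = (6.50×10^9/9.74×10^6)·exp(-7.236) = 667.4 × 7.203×10^-4 = 0.481.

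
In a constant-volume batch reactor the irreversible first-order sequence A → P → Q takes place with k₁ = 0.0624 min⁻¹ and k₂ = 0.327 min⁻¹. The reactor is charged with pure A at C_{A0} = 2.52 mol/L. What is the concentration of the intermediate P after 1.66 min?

0.190 mol/L

For first-order series with pure A initially, C_P(t) = k₁C_{A0}/(k₂−k₁)·(e^(−k₁t) − e^(−k₂t)).
e^(−k₁t) = e^(−0.0624×1.66) = e^(−0.1036) = 0.9016; e^(−k₂t) = e^(−0.5428) = 0.5811.
C_P = 0.0624×2.52/(0.327−0.0624) × (0.9016−0.5811) = 0.5943×0.3205 = 0.1905 mol/L.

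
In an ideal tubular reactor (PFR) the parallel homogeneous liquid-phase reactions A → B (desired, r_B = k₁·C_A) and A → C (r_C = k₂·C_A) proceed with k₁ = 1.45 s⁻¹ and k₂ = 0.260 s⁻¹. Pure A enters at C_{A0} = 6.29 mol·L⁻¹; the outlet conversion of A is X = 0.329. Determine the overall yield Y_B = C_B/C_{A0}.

C_A = C_{A0}(1−X) = 4.221 mol·L⁻¹.
Both paths are first order in A, so the instantaneous fraction to B is constant: dC_B/d(−C_A) = k₁/(k₁+k₂) = 0.8480.
C_B = 0.8480·(C_{A0}−C_A) = 0.8480×2.069 = 1.75 mol·L⁻¹.
Y_B = C_B/C_{A0} = 1.755/6.29 = 0.279.

0.279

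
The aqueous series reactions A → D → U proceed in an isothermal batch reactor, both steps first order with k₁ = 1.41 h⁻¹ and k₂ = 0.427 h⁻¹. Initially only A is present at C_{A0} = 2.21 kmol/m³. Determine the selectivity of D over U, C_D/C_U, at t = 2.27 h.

1.03

The intermediate concentration in a first-order A→B→C sequence is C_D = k₁C_{A0}(e^(−k₁t) − e^(−k₂t))/(k₂−k₁).
e^(−k₁t) = e^(−1.41×2.27) = e^(−3.201) = 0.04073; e^(−k₂t) = e^(−0.9693) = 0.3794.
C_D = 1.41×2.21/(0.427−1.41) × (0.04073−0.3794) = (-3.170)×(-0.3386) = 1.073 kmol/m³.
C_A = C_{A0}e^(−k₁t) = 0.09002 kmol/m³, so C_U = C_{A0}−C_A−C_D = 1.047 kmol/m³; C_D/C_U = 1.03.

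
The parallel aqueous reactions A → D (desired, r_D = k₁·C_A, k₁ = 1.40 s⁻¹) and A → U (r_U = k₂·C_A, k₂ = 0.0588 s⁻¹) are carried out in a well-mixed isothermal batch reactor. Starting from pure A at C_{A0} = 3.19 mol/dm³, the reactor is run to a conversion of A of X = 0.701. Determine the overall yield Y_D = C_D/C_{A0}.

0.673

C_A = C_{A0}(1−X) = 0.9538 mol/dm³.
Both paths are first order in A, so the instantaneous fraction to D is constant: dC_D/d(−C_A) = k₁/(k₁+k₂) = 0.9597.
C_D = 0.9597·(C_{A0}−C_A) = 0.9597×2.236 = 2.15 mol/dm³.
Y_D = C_D/C_{A0} = 2.146/3.19 = 0.673.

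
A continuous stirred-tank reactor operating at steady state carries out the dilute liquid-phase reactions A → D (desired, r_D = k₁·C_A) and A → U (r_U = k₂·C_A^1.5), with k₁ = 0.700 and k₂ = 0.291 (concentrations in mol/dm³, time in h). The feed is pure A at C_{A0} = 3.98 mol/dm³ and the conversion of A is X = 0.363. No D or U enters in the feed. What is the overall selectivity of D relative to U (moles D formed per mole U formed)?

1.51

Exit C_A = C_{A0}(1−X) = 3.98×0.637 = 2.535 mol/dm³.
Rates in a CSTR are evaluated at the outlet concentration: r_D = 0.700×2.535 = 1.775, r_U = 0.291×2.535^1.5 = 1.175.
Overall selectivity = C_D/C_U = r_Dτ/(r_Uτ) = r_D/r_U = 1.51.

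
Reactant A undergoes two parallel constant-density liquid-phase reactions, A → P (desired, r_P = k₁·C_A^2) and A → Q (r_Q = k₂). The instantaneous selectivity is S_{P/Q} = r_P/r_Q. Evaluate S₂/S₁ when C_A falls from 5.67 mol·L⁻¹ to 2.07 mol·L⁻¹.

S_{P/Q} = (k₁/k₂)·C_A^2, so S₂/S₁ = (C_{A,2}/C_{A,1})^2.
= (2.07/5.67)^2 = (0.3651)^2 = 0.133.
Selectivity toward P falls as C_A falls — high-concentration operation is favoured.

0.133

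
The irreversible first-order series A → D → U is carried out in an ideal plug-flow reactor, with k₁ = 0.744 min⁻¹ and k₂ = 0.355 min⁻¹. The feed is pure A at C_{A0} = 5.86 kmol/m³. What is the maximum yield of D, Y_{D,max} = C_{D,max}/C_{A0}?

0.509

For a first-order series the maximum intermediate yield is C_{D,max}/C_{A0} = (k₁/k₂)^[k₂/(k₂−k₁)].
= (0.744/0.355)^(0.355/(0.355−0.744)) = (2.096)^(-0.9126) = 0.5090.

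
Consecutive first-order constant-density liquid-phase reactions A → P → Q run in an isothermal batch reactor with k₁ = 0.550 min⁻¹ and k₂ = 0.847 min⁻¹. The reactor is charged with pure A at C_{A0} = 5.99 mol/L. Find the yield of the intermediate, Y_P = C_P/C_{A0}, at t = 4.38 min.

0.121

For first-order series with pure A initially, C_P(t) = k₁C_{A0}/(k₂−k₁)·(e^(−k₁t) − e^(−k₂t)).
e^(−k₁t) = e^(−0.550×4.38) = e^(−2.409) = 0.08991; e^(−k₂t) = e^(−3.710) = 0.02448.
C_P = 0.550×5.99/(0.847−0.550) × (0.08991−0.02448) = 11.09×0.06542 = 0.7257 mol/L.
Y_P = C_P/C_{A0} = 0.7257/5.99 = 0.121.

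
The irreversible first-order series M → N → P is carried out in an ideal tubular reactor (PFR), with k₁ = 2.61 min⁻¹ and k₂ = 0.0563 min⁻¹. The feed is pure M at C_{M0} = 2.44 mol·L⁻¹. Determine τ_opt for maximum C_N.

1.50 min

Setting dC_N/dτ = 0 gives τ_opt = ln(k₂/k₁)/(k₂−k₁).
= ln(0.0563/2.61)/(0.0563−2.61) = ln(0.02157)/-2.554 = -3.836/-2.554 = 1.50 min.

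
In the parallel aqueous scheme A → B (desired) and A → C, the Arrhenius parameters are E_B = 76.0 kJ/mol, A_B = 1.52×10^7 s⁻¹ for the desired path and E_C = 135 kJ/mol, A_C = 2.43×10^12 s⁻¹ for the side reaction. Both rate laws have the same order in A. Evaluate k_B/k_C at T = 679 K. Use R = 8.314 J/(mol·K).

k_B/k_C = (A_B/A_C)·exp[−(E_B−E_C)/(RT)] = (A_B/A_C)·exp[(E_C−E_B)/(RT)].
(E_C−E_B)/(RT) = (135−76.0)×10³/(8.314×679) = 59000/5645 = 10.45.
k_B/k_C = (1.52×10^7/2.43×10^12)·exp(10.45) = 6.255×10^-6 × 34591 = 0.216.
Since E_B < E_C, lowering the temperature improves selectivity toward B.

0.216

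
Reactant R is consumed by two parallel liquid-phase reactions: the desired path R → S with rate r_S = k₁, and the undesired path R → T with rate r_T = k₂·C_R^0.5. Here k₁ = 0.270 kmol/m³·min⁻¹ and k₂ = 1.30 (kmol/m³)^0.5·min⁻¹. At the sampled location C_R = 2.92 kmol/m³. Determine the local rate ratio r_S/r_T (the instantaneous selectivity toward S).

0.122

S_{S/T} = r_S/r_T = (k₁)/(k₂·C_R^0.5) = (k₁/k₂)·C_R^-0.5.
= (0.270) / (1.30×2.920^0.5) = 0.2700/2.221 = 0.122.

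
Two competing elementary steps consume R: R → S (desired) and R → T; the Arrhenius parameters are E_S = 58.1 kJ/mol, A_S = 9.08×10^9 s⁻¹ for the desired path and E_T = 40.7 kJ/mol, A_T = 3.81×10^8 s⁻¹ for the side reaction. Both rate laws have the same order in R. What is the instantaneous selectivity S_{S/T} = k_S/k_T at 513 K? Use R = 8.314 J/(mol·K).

Since both paths have the same order in R, the concentration cancels and S_{S/T} = k_S/k_T = (A_S/A_T)·exp[(E_T−E_S)/(RT)].
(E_T−E_S)/(RT) = (40.7−58.1)×10³/(8.314×513) = -17400/4265 = -4.080.
k_S/k_T = (9.08×10^9/3.81×10^8)·exp(-4.080) = 23.83 × 0.01691 = 0.403.

0.403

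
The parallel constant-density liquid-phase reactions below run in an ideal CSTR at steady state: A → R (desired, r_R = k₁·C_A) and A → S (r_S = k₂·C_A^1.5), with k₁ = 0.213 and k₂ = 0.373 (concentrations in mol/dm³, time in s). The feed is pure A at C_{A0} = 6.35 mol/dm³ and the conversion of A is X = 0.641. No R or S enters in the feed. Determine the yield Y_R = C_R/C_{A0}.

0.176

Exit C_A = C_{A0}(1−X) = 6.35×0.359 = 2.280 mol/dm³.
In a CSTR the entire volume is at exit conditions, so r_R = 0.213×2.280 = 0.4856 and r_S = 0.373×2.280^1.5 = 1.284.
Fraction of consumed A going to R: r_R/(r_R+r_S) = 0.2744.
C_R = 0.2744·C_{A0}·X = 0.2744×6.35×0.641 = 1.12 mol/dm³; Y_R = C_R/C_{A0} = 0.176.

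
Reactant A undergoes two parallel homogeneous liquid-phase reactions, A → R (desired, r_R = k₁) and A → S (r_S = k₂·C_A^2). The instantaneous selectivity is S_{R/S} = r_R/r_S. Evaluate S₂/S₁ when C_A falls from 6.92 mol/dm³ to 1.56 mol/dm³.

19.7

S_{R/S} = (k₁/k₂)·C_A^-2, so S₂/S₁ = (C_{A,2}/C_{A,1})^-2.
= (1.56/6.92)^(-2) = (0.2254)^(-2) = 19.7.
Selectivity toward R rises as C_A falls — low-concentration operation is favoured.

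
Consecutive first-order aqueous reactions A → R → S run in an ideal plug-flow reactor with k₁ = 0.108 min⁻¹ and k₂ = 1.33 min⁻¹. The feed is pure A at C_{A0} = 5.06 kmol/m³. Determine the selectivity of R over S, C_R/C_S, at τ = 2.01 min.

0.500

The intermediate concentration in a first-order A→B→C sequence is C_R = k₁C_{A0}(e^(−k₁τ) − e^(−k₂τ))/(k₂−k₁).
e^(−k₁τ) = e^(−0.108×2.01) = e^(−0.2171) = 0.8049; e^(−k₂τ) = e^(−2.673) = 0.06902.
C_R = 0.108×5.06/(1.33−0.108) × (0.8049−0.06902) = 0.4472×0.7358 = 0.3291 kmol/m³.
C_A = C_{A0}e^(−k₁τ) = 4.073 kmol/m³, so C_S = C_{A0}−C_A−C_R = 0.6583 kmol/m³; C_R/C_S = 0.500.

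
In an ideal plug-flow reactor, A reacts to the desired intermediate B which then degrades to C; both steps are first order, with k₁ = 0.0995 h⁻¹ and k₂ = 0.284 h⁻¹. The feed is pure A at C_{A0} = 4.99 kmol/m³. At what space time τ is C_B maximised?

5.68 h

Setting dC_B/dτ = 0 gives τ_opt = ln(k₂/k₁)/(k₂−k₁).
= ln(0.284/0.0995)/(0.284−0.0995) = ln(2.854)/0.1845 = 1.049/0.1845 = 5.68 h.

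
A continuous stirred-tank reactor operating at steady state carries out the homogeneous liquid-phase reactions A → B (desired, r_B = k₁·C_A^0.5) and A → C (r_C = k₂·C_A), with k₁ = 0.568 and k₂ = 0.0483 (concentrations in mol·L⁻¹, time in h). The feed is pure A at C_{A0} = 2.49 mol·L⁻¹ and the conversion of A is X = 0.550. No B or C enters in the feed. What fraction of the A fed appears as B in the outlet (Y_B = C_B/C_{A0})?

0.505

Exit C_A = C_{A0}(1−X) = 2.49×0.450 = 1.121 mol·L⁻¹.
In a CSTR the entire volume is at exit conditions, so r_B = 0.568×1.121^0.5 = 0.6012 and r_C = 0.0483×1.121 = 0.05412.
Fraction of consumed A going to B: r_B/(r_B+r_C) = 0.9174.
C_B = 0.9174·C_{A0}·X = 0.9174×2.49×0.550 = 1.26 mol·L⁻¹; Y_B = C_B/C_{A0} = 0.505.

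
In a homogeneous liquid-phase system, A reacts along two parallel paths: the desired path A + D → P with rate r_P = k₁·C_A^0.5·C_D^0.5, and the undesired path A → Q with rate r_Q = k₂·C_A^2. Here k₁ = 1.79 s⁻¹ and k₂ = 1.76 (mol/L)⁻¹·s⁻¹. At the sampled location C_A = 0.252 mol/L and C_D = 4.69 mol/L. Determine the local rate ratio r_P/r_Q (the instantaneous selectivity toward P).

S_{P/Q} = r_P/r_Q = (k₁·C_A^0.5·C_D^0.5)/(k₂·C_A^2) = (k₁/k₂)·C_A^-1.5·C_D^0.5.
= (1.79×0.2520^0.5×4.690^0.5) / (1.76×0.2520^2) = 1.946/0.1118 = 17.4.

17.4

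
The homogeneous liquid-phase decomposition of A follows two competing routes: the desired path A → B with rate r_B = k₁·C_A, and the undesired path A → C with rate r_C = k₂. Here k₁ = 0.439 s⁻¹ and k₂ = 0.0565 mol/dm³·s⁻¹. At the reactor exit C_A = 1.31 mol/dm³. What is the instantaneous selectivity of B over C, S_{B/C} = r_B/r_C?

S_{B/C} = r_B/r_C = (k₁·C_A)/(k₂) = (k₁/k₂)·C_A.
= (0.439×1.310) / (0.0565) = 0.5751/0.05650 = 10.2.

10.2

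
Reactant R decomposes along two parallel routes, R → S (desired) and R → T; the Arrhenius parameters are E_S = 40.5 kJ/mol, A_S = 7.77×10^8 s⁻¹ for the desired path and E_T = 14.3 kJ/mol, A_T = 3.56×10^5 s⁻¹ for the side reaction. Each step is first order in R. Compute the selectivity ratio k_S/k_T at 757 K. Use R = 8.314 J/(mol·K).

k_S/k_T = (A_S/A_T)·exp[−(E_S−E_T)/(RT)] = (A_S/A_T)·exp[(E_T−E_S)/(RT)].
(E_T−E_S)/(RT) = (14.3−40.5)×10³/(8.314×757) = -26200/6294 = -4.163.
k_S/k_T = (7.77×10^8/3.56×10^5)·exp(-4.163) = 2183 × 0.01556 = 34.0.

34.0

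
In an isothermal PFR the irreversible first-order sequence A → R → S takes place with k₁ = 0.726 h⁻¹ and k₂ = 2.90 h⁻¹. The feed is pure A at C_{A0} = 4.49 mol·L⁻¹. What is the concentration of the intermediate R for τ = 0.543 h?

For first-order series with pure A initially, C_R(τ) = k₁C_{A0}/(k₂−k₁)·(e^(−k₁τ) − e^(−k₂τ)).
e^(−k₁τ) = e^(−0.726×0.543) = e^(−0.3942) = 0.6742; e^(−k₂τ) = e^(−1.575) = 0.2071.
C_R = 0.726×4.49/(2.90−0.726) × (0.6742−0.2071) = 1.499×0.4671 = 0.7004 mol·L⁻¹.

0.700 mol·L⁻¹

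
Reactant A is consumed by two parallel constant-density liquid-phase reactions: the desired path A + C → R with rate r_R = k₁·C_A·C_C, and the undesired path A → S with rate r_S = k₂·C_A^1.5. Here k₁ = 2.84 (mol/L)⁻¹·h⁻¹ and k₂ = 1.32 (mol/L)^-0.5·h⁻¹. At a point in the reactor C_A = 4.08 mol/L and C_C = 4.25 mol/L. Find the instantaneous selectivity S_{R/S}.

S_{R/S} = r_R/r_S = (k₁·C_A·C_C)/(k₂·C_A^1.5) = (k₁/k₂)·C_A^-0.5·C_C.
= (2.84×4.080×4.250) / (1.32×4.080^1.5) = 49.25/10.88 = 4.53.
The undesired path is higher order in A, so low C_A (CSTR or dilute feed) favours R.

4.53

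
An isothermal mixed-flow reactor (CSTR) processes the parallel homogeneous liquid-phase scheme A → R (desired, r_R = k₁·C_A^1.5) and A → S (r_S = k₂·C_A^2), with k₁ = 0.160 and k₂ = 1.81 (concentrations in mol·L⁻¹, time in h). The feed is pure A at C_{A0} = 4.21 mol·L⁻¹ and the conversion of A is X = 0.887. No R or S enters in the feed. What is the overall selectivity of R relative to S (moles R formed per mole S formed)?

0.128

Exit C_A = C_{A0}(1−X) = 4.21×0.113 = 0.4757 mol·L⁻¹.
A CSTR operates uniformly at the exit composition, giving r_R = 0.05250 and r_S = 0.4096 (each k·C_A^n at C_A = 0.4757).
Overall selectivity = C_R/C_S = r_Rτ/(r_Sτ) = r_R/r_S = 0.128.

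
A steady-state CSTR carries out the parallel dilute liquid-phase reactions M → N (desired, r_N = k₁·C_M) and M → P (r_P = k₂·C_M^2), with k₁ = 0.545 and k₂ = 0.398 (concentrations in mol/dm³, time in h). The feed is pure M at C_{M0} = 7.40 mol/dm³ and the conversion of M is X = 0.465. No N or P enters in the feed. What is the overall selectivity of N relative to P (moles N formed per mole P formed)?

0.346

Exit C_M = C_{M0}(1−X) = 7.40×0.535 = 3.959 mol/dm³.
Rates in a CSTR are evaluated at the outlet concentration: r_N = 0.545×3.959 = 2.158, r_P = 0.398×3.959^2 = 6.238.
Overall selectivity = C_N/C_P = r_Nτ/(r_Pτ) = r_N/r_P = 0.346.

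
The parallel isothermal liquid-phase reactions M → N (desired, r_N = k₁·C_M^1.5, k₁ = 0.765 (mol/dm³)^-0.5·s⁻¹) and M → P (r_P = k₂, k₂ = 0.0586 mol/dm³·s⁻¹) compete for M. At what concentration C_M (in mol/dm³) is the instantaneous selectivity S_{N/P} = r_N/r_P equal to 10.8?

0.881 mol/dm³

S_{N/P} = (k₁/k₂)·C_M^1.5 ⇒ C_M = (S·k₂/k₁)^(1/1.5).
= (10.8×0.0586/0.765)^(0.6667) = (0.8273)^(0.6667) = 0.881 mol/dm³.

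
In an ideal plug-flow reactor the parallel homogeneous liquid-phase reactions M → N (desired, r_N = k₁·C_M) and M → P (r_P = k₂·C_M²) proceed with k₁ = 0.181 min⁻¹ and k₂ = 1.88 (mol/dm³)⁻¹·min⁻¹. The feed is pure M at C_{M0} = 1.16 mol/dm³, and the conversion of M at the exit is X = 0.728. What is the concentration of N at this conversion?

0.107 mol/dm³

C_M = C_{M0}(1−X) = 0.3155 mol/dm³.
Along a PFR/batch, dC_N/dC_M = −r_N/(r_N+r_P) = −k₁/(k₁+k₂·C_M).
Integrating from C_{M0} to C_M: C_N = (0.181/1.88)·ln[(0.181+1.88·1.16)/(0.181+1.88·0.316)] = 0.09628·ln(2.362/0.7742) = 0.1074 mol/dm³.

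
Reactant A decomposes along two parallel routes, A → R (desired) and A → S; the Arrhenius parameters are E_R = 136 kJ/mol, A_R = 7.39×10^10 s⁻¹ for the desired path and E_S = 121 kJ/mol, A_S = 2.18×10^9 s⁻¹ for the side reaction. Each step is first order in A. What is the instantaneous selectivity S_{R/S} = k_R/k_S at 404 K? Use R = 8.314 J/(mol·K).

Since both paths have the same order in A, the concentration cancels and S_{R/S} = k_R/k_S = (A_R/A_S)·exp[(E_S−E_R)/(RT)].
(E_S−E_R)/(RT) = (121−136)×10³/(8.314×404) = -15000/3359 = -4.466.
k_R/k_S = (7.39×10^10/2.18×10^9)·exp(-4.466) = 33.90 × 0.01150 = 0.390.

0.390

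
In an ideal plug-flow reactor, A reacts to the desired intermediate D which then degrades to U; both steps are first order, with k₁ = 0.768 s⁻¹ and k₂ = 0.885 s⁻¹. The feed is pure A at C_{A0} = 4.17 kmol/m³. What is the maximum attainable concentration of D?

1.43 kmol/m³

At the optimum, C_{D,max}/C_{A0} = (k₁/k₂)^[k₂/(k₂−k₁)].
= (0.768/0.885)^(0.885/(0.885−0.768)) = (0.8678)^(7.564) = 0.3421.
C_{D,max} = 0.3421×4.17 = 1.43 kmol/m³.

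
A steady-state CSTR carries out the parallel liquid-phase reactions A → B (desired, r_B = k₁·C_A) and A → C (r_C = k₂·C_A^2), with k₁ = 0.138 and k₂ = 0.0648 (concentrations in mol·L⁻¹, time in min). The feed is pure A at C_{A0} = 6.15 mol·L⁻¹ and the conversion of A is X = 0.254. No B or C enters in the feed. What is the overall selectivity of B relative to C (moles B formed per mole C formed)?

Exit C_A = C_{A0}(1−X) = 6.15×0.746 = 4.588 mol·L⁻¹.
A CSTR operates uniformly at the exit composition, giving r_B = 0.6331 and r_C = 1.364 (each k·C_A^n at C_A = 4.588).
Overall selectivity = C_B/C_C = r_Bτ/(r_Cτ) = r_B/r_C = 0.464.

0.464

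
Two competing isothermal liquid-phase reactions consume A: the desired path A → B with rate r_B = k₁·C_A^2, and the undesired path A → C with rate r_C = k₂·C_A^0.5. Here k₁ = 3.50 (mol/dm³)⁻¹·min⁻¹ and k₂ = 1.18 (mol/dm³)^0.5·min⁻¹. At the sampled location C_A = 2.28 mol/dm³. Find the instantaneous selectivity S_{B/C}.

10.2

S_{B/C} = r_B/r_C = (k₁·C_A^2)/(k₂·C_A^0.5) = (k₁/k₂)·C_A^1.5.
= (3.50×2.280^2) / (1.18×2.280^0.5) = 18.19/1.782 = 10.2.
Since the desired path is higher order in A, keeping C_A high (PFR or concentrated feed) favours B.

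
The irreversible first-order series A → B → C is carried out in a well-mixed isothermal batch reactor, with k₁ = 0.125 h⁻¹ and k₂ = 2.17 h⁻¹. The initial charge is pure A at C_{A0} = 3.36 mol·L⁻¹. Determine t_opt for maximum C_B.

The intermediate peaks when r₁ = r₂, i.e. k₁e^(−k₁t) = k₂e^(−k₂t), giving t_opt = ln(k₂/k₁)/(k₂−k₁).
= ln(2.17/0.125)/(2.17−0.125) = ln(17.36)/2.045 = 2.854/2.045 = 1.40 h.

1.40 h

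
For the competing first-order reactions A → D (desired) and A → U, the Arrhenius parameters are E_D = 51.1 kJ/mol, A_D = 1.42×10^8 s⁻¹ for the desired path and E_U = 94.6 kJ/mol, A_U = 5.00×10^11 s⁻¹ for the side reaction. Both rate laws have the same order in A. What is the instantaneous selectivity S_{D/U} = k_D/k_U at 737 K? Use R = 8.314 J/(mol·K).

k_D/k_U = (A_D/A_U)·exp[−(E_D−E_U)/(RT)] = (A_D/A_U)·exp[(E_U−E_D)/(RT)].
(E_U−E_D)/(RT) = (94.6−51.1)×10³/(8.314×737) = 43500/6127 = 7.099.
k_D/k_U = (1.42×10^8/5.00×10^11)·exp(7.099) = 2.840×10^-4 × 1211 = 0.344.
Since E_D < E_U, lowering the temperature improves selectivity toward D.

0.344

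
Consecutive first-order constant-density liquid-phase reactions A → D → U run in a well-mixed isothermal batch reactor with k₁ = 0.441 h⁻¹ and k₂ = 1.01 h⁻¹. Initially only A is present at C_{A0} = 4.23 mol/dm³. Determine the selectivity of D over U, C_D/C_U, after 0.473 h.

3.73

Solving the coupled first-order balances gives C_D(t) = [k₁/(k₂−k₁)]·C_{A0}·(e^(−k₁t) − e^(−k₂t)).
e^(−k₁t) = e^(−0.441×0.473) = e^(−0.2086) = 0.8117; e^(−k₂t) = e^(−0.4777) = 0.6202.
C_D = 0.441×4.23/(1.01−0.441) × (0.8117−0.6202) = 3.278×0.1915 = 0.6279 mol/dm³.
C_A = C_{A0}e^(−k₁t) = 3.434 mol/dm³, so C_U = C_{A0}−C_A−C_D = 0.1685 mol/dm³; C_D/C_U = 3.73.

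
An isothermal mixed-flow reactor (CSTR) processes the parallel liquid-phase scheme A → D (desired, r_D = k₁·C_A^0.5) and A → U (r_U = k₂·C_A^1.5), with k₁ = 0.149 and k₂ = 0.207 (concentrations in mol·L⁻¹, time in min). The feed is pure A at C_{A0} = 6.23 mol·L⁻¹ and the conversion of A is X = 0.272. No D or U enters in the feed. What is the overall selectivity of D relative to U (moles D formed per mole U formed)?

0.159

Exit C_A = C_{A0}(1−X) = 6.23×0.728 = 4.535 mol·L⁻¹.
A CSTR operates uniformly at the exit composition, giving r_D = 0.3173 and r_U = 1.999 (each k·C_A^n at C_A = 4.535).
Overall selectivity = C_D/C_U = r_Dτ/(r_Uτ) = r_D/r_U = 0.159.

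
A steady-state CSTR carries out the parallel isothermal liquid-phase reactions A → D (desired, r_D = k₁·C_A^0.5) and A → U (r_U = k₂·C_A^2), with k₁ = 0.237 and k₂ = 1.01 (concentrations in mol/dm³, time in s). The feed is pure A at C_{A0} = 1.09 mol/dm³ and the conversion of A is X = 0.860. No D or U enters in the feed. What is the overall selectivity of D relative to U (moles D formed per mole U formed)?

3.94

Exit C_A = C_{A0}(1−X) = 1.09×0.140 = 0.1526 mol/dm³.
A CSTR operates uniformly at the exit composition, giving r_D = 0.09258 and r_U = 0.02352 (each k·C_A^n at C_A = 0.1526).
Overall selectivity = C_D/C_U = r_Dτ/(r_Uτ) = r_D/r_U = 3.94.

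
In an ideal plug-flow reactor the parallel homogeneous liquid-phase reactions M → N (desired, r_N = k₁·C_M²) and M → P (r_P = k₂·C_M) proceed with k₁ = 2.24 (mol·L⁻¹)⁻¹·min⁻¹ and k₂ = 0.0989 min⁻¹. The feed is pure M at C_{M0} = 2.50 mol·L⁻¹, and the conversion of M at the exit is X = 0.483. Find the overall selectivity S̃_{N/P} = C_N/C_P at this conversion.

C_M = C_{M0}(1−X) = 1.292 mol·L⁻¹.
Along a PFR/batch, dC_P/dC_M = −r_P/(r_N+r_P) = −k₂/(k₂+k₁·C_M).
Integrating from C_{M0} to C_M: C_P = (0.0989/2.24)·ln[(0.0989+2.24·2.50)/(0.0989+2.24·1.29)] = 0.04415·ln(5.699/2.994) = 0.02842 mol·L⁻¹.
Then C_N = (C_{M0}−C_M) − C_P = 1.208 − 0.02842 = 1.179 mol·L⁻¹.
S̃_{N/P} = C_N/C_P = 1.179/0.02842 = 41.5.

41.5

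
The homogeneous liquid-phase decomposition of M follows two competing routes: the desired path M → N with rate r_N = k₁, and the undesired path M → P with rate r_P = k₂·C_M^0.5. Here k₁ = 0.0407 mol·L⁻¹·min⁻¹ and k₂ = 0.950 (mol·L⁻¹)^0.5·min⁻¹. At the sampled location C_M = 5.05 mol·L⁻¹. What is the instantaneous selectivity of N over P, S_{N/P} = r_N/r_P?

S_{N/P} = r_N/r_P = (k₁)/(k₂·C_M^0.5) = (k₁/k₂)·C_M^-0.5.
= (0.0407) / (0.950×5.050^0.5) = 0.04070/2.135 = 0.0191.
The undesired path is higher order in M, so low C_M (CSTR or dilute feed) favours N.

0.0191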